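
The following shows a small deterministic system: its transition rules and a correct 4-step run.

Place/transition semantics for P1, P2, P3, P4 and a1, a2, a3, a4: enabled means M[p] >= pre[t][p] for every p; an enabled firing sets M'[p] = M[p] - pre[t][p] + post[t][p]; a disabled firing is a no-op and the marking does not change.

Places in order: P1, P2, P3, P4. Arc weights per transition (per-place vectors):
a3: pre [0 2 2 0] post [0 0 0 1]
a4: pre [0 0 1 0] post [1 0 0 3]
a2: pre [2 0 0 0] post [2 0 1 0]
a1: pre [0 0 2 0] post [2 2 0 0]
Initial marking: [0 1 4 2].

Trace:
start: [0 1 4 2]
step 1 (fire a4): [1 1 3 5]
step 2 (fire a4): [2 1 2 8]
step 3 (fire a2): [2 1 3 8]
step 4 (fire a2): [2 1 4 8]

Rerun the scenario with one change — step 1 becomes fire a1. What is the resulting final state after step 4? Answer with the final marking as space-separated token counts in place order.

3 3 3 5

(re-executing from step 1 with the substitution; state before step 1: [0 1 4 2])
step 1 (fire a1): [2 3 2 2]
step 2 (fire a4): [3 3 1 5]
step 3 (fire a2): [3 3 2 5]
step 4 (fire a2): [3 3 3 5]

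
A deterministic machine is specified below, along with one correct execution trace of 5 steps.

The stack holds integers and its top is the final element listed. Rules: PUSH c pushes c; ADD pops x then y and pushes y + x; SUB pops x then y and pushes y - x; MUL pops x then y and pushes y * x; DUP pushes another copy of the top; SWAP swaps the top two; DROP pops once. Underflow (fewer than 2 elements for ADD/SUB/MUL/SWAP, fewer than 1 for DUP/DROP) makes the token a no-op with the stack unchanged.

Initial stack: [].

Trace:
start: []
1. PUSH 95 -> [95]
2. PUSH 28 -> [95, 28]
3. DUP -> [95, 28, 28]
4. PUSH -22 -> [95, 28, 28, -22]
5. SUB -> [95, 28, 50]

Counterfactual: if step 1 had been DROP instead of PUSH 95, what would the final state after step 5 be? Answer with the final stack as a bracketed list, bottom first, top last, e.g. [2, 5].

[28, 50]

(re-executing from step 1 with the substitution; state before step 1: [])
1. DROP -> []
2. PUSH 28 -> [28]
3. DUP -> [28, 28]
4. PUSH -22 -> [28, 28, -22]
5. SUB -> [28, 50]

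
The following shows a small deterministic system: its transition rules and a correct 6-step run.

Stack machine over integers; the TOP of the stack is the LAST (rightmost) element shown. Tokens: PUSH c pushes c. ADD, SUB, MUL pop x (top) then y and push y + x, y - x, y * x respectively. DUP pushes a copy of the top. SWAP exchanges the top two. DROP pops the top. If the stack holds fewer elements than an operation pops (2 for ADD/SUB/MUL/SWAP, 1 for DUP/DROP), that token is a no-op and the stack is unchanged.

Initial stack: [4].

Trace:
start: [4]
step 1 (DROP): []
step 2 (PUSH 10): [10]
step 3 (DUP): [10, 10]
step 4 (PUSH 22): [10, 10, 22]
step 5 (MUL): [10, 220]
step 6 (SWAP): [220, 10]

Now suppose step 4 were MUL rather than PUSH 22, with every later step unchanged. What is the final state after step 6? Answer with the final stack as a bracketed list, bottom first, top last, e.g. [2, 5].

(re-executing from step 4 with the substitution; state before step 4: [10, 10])
step 4 (MUL): [100]
step 5 (MUL): [100]
step 6 (SWAP): [100]

[100]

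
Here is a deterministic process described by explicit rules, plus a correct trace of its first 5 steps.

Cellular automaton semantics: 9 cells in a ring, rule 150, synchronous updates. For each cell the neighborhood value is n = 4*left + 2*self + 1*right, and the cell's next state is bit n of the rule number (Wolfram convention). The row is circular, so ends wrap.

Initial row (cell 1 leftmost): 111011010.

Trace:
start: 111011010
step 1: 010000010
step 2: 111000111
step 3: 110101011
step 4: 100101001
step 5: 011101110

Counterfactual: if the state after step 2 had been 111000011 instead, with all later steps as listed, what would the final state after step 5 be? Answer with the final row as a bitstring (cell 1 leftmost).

state after step 2 := 111000011
step 3: 110100101
step 4: 100111100
step 5: 111011011

111011011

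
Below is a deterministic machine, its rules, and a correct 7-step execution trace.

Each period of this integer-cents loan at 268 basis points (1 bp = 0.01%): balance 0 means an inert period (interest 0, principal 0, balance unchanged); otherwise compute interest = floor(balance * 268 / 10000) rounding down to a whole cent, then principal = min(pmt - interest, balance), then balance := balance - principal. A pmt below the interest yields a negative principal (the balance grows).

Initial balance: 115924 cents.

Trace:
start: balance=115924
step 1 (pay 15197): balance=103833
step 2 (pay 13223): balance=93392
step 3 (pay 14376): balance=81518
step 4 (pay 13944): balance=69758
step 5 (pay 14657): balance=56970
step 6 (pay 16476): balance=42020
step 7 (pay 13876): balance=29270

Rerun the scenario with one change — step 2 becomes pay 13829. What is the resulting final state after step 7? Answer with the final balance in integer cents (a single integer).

(re-executing from step 2 with the substitution; state before step 2: balance=103833)
step 2 (pay 13829): balance=92786
step 3 (pay 14376): balance=80896
step 4 (pay 13944): balance=69120
step 5 (pay 14657): balance=56315
step 6 (pay 16476): balance=41348
step 7 (pay 13876): balance=28580

28580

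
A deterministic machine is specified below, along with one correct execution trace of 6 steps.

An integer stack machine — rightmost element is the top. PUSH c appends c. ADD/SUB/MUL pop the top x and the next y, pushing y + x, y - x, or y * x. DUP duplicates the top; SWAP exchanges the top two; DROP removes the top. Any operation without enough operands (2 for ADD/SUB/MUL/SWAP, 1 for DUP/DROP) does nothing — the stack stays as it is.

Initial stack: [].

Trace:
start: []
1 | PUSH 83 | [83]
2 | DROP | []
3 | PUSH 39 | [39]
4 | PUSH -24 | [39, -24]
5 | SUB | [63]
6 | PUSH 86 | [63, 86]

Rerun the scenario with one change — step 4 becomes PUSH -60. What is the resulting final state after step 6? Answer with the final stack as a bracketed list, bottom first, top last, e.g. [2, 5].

(re-executing from step 4 with the substitution; state before step 4: [39])
4 | PUSH -60 | [39, -60]
5 | SUB | [99]
6 | PUSH 86 | [99, 86]

[99, 86]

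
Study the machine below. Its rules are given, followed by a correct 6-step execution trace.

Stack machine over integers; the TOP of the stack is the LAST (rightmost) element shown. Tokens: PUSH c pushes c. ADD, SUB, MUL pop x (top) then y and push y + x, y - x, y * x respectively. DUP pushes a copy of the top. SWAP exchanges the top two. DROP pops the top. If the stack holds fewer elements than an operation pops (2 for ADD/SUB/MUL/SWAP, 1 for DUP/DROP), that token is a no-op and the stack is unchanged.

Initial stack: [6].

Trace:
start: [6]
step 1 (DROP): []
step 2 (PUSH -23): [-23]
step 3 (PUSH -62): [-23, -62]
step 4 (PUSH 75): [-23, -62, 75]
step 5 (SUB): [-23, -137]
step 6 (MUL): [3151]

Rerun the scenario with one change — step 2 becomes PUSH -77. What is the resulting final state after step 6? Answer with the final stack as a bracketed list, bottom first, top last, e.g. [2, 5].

(re-executing from step 2 with the substitution; state before step 2: [])
step 2 (PUSH -77): [-77]
step 3 (PUSH -62): [-77, -62]
step 4 (PUSH 75): [-77, -62, 75]
step 5 (SUB): [-77, -137]
step 6 (MUL): [10549]

[10549]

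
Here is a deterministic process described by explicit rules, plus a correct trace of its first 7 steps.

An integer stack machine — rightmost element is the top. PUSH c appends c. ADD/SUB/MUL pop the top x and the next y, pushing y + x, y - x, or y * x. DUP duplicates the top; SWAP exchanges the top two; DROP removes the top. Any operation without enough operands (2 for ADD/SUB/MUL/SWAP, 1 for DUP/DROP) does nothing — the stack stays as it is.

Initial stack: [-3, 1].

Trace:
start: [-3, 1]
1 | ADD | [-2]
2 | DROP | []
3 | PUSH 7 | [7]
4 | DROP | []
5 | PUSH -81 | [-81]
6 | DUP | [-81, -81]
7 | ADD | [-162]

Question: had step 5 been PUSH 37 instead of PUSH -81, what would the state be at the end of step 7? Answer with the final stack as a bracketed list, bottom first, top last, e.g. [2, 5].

(re-executing from step 5 with the substitution; state before step 5: [])
5 | PUSH 37 | [37]
6 | DUP | [37, 37]
7 | ADD | [74]

[74]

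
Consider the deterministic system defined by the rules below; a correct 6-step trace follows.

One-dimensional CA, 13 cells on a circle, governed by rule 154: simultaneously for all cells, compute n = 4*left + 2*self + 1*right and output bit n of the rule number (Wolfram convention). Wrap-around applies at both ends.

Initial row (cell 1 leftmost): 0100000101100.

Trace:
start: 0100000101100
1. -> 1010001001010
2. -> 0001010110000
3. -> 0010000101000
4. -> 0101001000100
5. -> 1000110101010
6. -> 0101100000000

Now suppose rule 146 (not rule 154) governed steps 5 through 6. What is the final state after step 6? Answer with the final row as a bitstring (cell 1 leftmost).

(re-executing steps 5..6 under rule 146; state before step 5: 0101001000100)
5. -> 1000110101010
6. -> 0101000000000

0101000000000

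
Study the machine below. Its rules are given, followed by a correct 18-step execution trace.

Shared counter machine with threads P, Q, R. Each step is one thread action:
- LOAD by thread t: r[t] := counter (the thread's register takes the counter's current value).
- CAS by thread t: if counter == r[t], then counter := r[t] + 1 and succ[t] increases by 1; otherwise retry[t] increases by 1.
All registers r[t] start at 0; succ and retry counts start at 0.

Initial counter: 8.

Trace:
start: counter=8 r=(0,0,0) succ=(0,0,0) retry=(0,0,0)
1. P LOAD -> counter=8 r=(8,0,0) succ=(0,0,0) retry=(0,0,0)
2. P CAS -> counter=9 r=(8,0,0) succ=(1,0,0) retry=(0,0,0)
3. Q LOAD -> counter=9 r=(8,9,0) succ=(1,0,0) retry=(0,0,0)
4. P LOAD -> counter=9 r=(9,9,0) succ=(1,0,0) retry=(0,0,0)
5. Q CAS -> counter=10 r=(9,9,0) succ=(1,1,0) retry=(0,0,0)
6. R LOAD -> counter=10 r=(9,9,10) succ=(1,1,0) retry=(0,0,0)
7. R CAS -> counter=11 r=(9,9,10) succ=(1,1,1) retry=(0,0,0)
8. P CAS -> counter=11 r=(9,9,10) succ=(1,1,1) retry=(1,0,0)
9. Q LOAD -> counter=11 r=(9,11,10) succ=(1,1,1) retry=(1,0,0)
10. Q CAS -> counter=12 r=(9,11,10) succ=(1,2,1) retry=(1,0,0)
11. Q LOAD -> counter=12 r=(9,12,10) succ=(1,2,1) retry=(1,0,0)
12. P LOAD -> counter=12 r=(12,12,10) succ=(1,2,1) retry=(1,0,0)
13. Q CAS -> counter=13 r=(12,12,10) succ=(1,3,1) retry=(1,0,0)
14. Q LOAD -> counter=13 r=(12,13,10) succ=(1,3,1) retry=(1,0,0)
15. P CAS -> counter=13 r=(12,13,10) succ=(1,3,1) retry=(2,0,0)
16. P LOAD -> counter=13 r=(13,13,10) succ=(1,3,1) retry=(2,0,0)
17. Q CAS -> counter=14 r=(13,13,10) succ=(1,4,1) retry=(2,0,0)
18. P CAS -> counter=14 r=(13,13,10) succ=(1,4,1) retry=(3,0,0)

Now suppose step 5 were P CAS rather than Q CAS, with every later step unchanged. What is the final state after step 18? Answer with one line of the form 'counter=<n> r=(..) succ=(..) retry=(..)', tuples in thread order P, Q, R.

(re-executing from step 5 with the substitution; state before step 5: counter=9 r=(9,9,0) succ=(1,0,0) retry=(0,0,0))
5. P CAS -> counter=10 r=(9,9,0) succ=(2,0,0) retry=(0,0,0)
6. R LOAD -> counter=10 r=(9,9,10) succ=(2,0,0) retry=(0,0,0)
7. R CAS -> counter=11 r=(9,9,10) succ=(2,0,1) retry=(0,0,0)
8. P CAS -> counter=11 r=(9,9,10) succ=(2,0,1) retry=(1,0,0)
9. Q LOAD -> counter=11 r=(9,11,10) succ=(2,0,1) retry=(1,0,0)
10. Q CAS -> counter=12 r=(9,11,10) succ=(2,1,1) retry=(1,0,0)
11. Q LOAD -> counter=12 r=(9,12,10) succ=(2,1,1) retry=(1,0,0)
12. P LOAD -> counter=12 r=(12,12,10) succ=(2,1,1) retry=(1,0,0)
13. Q CAS -> counter=13 r=(12,12,10) succ=(2,2,1) retry=(1,0,0)
14. Q LOAD -> counter=13 r=(12,13,10) succ=(2,2,1) retry=(1,0,0)
15. P CAS -> counter=13 r=(12,13,10) succ=(2,2,1) retry=(2,0,0)
16. P LOAD -> counter=13 r=(13,13,10) succ=(2,2,1) retry=(2,0,0)
17. Q CAS -> counter=14 r=(13,13,10) succ=(2,3,1) retry=(2,0,0)
18. P CAS -> counter=14 r=(13,13,10) succ=(2,3,1) retry=(3,0,0)

counter=14 r=(13,13,10) succ=(2,3,1) retry=(3,0,0)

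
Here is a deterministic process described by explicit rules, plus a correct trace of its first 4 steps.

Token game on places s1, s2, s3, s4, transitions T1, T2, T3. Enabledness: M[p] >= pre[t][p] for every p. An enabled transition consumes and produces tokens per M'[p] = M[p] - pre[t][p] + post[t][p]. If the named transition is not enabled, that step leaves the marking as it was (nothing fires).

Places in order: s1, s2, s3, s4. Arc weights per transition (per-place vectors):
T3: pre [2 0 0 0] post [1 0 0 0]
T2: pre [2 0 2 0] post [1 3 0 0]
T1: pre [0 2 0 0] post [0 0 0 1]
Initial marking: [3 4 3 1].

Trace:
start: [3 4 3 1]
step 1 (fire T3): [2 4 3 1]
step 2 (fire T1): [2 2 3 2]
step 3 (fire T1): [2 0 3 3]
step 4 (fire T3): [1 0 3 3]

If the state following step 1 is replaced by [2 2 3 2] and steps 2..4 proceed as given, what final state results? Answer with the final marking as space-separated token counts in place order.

1 0 3 3

state after step 1 := [2 2 3 2]
step 2 (fire T1): [2 0 3 3]
step 3 (fire T1): [2 0 3 3]
step 4 (fire T3): [1 0 3 3]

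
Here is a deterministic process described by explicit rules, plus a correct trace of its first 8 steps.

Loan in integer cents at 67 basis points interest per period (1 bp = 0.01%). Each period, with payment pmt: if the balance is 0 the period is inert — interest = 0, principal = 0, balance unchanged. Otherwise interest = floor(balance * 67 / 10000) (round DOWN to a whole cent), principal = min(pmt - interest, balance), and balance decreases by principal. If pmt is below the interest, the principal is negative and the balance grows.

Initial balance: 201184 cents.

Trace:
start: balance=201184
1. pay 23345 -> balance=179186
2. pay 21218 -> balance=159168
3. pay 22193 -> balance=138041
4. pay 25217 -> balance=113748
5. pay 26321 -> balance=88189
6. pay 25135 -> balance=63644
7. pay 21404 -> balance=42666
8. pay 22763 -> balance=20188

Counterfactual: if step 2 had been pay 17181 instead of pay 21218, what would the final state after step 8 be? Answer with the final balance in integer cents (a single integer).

24391

(re-executing from step 2 with the substitution; state before step 2: balance=179186)
2. pay 17181 -> balance=163205
3. pay 22193 -> balance=142105
4. pay 25217 -> balance=117840
5. pay 26321 -> balance=92308
6. pay 25135 -> balance=67791
7. pay 21404 -> balance=46841
8. pay 22763 -> balance=24391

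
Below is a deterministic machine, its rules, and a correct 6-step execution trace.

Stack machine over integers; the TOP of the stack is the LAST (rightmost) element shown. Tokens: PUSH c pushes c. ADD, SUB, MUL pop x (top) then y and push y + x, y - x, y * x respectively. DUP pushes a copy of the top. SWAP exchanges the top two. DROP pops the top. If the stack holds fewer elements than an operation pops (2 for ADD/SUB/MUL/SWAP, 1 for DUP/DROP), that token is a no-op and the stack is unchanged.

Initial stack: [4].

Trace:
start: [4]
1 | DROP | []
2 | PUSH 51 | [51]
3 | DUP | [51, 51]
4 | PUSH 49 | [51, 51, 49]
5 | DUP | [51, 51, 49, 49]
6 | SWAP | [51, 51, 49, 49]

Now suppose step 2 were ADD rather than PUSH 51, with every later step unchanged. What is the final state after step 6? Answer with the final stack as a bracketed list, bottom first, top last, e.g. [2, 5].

[49, 49]

(re-executing from step 2 with the substitution; state before step 2: [])
2 | ADD | []
3 | DUP | []
4 | PUSH 49 | [49]
5 | DUP | [49, 49]
6 | SWAP | [49, 49]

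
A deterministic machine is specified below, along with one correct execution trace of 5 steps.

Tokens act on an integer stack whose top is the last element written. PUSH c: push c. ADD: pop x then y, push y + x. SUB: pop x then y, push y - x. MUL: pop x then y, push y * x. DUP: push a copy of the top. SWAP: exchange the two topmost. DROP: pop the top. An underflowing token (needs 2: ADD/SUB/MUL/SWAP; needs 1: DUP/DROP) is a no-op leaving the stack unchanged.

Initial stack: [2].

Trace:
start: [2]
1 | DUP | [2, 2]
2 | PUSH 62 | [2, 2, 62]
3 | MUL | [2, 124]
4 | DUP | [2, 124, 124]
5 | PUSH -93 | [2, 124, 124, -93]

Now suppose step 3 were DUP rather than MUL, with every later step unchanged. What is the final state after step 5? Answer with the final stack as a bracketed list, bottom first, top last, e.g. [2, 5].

(re-executing from step 3 with the substitution; state before step 3: [2, 2, 62])
3 | DUP | [2, 2, 62, 62]
4 | DUP | [2, 2, 62, 62, 62]
5 | PUSH -93 | [2, 2, 62, 62, 62, -93]

[2, 2, 62, 62, 62, -93]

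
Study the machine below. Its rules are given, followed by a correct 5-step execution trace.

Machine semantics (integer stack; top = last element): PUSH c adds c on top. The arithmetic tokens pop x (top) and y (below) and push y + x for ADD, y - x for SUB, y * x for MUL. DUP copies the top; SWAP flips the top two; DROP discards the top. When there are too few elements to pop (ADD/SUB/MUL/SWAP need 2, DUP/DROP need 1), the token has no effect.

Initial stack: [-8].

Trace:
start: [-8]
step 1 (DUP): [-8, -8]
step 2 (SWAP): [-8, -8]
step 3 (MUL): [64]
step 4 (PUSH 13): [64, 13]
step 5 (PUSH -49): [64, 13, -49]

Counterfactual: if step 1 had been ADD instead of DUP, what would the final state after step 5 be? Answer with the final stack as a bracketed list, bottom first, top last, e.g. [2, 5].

[-8, 13, -49]

(re-executing from step 1 with the substitution; state before step 1: [-8])
step 1 (ADD): [-8]
step 2 (SWAP): [-8]
step 3 (MUL): [-8]
step 4 (PUSH 13): [-8, 13]
step 5 (PUSH -49): [-8, 13, -49]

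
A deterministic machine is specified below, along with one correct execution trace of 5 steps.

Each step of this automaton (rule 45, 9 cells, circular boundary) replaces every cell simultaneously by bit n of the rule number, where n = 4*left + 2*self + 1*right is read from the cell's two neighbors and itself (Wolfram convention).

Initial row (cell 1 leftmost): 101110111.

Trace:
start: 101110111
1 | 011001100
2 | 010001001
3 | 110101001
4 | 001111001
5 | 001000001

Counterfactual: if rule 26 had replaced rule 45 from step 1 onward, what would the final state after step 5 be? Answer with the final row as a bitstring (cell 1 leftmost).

001000110

(re-executing steps 1..5 under rule 26; state before step 1: 101110111)
1 | 001000100
2 | 010101010
3 | 100000001
4 | 010000011
5 | 001000110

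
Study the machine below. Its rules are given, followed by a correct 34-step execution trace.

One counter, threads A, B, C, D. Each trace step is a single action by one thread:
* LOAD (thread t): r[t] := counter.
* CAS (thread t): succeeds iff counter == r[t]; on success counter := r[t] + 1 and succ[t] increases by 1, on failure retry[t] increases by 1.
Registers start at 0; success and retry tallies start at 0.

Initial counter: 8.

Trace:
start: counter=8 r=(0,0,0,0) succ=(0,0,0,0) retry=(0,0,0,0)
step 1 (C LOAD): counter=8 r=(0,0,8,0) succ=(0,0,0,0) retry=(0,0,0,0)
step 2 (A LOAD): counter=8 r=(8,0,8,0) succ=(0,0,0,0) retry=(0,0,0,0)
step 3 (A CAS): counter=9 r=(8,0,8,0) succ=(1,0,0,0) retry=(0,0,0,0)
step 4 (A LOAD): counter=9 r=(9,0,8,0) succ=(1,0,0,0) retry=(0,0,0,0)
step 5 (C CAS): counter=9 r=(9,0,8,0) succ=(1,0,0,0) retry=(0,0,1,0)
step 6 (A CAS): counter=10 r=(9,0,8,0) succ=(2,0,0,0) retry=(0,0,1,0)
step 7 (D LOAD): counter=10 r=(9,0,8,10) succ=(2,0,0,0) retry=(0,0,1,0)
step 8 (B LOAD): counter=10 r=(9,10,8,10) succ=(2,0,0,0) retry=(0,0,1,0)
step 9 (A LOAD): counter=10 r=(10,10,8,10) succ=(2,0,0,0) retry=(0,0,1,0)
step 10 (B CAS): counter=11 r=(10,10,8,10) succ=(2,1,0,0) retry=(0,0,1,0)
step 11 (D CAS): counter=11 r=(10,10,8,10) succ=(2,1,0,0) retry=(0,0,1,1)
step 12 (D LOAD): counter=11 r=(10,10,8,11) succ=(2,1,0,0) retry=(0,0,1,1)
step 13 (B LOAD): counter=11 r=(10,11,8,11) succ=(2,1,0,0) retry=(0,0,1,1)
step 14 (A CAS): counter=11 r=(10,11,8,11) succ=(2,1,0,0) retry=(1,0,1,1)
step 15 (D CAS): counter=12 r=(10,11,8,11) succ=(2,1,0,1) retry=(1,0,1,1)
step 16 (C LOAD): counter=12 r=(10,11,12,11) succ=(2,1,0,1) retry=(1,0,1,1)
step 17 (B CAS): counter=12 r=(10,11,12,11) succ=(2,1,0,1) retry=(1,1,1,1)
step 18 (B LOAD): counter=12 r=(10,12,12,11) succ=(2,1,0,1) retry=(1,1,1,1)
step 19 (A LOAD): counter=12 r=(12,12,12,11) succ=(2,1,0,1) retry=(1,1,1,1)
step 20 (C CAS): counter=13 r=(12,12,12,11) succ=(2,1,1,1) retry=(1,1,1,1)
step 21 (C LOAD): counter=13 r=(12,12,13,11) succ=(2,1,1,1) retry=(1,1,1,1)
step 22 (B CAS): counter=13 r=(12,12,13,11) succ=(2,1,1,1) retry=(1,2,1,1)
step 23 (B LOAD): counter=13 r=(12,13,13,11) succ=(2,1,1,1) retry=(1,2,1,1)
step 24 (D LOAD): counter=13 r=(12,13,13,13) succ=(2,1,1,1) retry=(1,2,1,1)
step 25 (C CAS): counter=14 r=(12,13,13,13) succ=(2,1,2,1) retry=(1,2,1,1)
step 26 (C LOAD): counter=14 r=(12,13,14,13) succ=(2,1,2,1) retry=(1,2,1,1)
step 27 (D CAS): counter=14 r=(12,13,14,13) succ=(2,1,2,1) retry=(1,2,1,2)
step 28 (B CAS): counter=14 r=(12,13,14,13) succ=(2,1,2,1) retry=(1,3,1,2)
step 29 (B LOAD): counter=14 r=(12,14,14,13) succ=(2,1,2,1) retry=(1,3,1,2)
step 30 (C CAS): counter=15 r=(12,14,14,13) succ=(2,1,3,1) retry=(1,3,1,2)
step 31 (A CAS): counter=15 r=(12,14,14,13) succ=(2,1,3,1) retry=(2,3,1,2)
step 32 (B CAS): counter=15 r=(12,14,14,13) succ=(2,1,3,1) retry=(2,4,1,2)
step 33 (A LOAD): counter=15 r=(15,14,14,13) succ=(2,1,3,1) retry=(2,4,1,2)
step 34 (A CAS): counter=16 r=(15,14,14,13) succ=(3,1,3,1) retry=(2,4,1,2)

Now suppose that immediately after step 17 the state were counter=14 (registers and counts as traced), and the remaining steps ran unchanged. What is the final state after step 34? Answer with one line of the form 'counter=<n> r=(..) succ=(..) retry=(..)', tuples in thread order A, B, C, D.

state after step 17 := counter=14 r=(10,11,12,11) succ=(2,1,0,1) retry=(1,1,1,1)
step 18 (B LOAD): counter=14 r=(10,14,12,11) succ=(2,1,0,1) retry=(1,1,1,1)
step 19 (A LOAD): counter=14 r=(14,14,12,11) succ=(2,1,0,1) retry=(1,1,1,1)
step 20 (C CAS): counter=14 r=(14,14,12,11) succ=(2,1,0,1) retry=(1,1,2,1)
step 21 (C LOAD): counter=14 r=(14,14,14,11) succ=(2,1,0,1) retry=(1,1,2,1)
step 22 (B CAS): counter=15 r=(14,14,14,11) succ=(2,2,0,1) retry=(1,1,2,1)
step 23 (B LOAD): counter=15 r=(14,15,14,11) succ=(2,2,0,1) retry=(1,1,2,1)
step 24 (D LOAD): counter=15 r=(14,15,14,15) succ=(2,2,0,1) retry=(1,1,2,1)
step 25 (C CAS): counter=15 r=(14,15,14,15) succ=(2,2,0,1) retry=(1,1,3,1)
step 26 (C LOAD): counter=15 r=(14,15,15,15) succ=(2,2,0,1) retry=(1,1,3,1)
step 27 (D CAS): counter=16 r=(14,15,15,15) succ=(2,2,0,2) retry=(1,1,3,1)
step 28 (B CAS): counter=16 r=(14,15,15,15) succ=(2,2,0,2) retry=(1,2,3,1)
step 29 (B LOAD): counter=16 r=(14,16,15,15) succ=(2,2,0,2) retry=(1,2,3,1)
step 30 (C CAS): counter=16 r=(14,16,15,15) succ=(2,2,0,2) retry=(1,2,4,1)
step 31 (A CAS): counter=16 r=(14,16,15,15) succ=(2,2,0,2) retry=(2,2,4,1)
step 32 (B CAS): counter=17 r=(14,16,15,15) succ=(2,3,0,2) retry=(2,2,4,1)
step 33 (A LOAD): counter=17 r=(17,16,15,15) succ=(2,3,0,2) retry=(2,2,4,1)
step 34 (A CAS): counter=18 r=(17,16,15,15) succ=(3,3,0,2) retry=(2,2,4,1)

counter=18 r=(17,16,15,15) succ=(3,3,0,2) retry=(2,2,4,1)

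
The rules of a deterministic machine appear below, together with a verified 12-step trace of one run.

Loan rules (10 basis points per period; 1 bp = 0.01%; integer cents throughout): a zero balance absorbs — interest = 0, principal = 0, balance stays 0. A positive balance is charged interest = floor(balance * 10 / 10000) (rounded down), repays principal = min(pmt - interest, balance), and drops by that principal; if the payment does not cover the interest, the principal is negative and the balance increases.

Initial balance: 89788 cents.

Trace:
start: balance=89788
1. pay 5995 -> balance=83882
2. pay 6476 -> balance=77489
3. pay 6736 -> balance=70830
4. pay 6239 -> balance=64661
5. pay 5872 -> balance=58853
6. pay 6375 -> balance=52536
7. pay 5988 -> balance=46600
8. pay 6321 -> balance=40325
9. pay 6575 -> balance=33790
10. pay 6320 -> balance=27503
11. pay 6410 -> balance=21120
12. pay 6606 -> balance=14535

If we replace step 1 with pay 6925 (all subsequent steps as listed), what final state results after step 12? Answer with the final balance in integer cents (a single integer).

13594

(re-executing from step 1 with the substitution; state before step 1: balance=89788)
1. pay 6925 -> balance=82952
2. pay 6476 -> balance=76558
3. pay 6736 -> balance=69898
4. pay 6239 -> balance=63728
5. pay 5872 -> balance=57919
6. pay 6375 -> balance=51601
7. pay 5988 -> balance=45664
8. pay 6321 -> balance=39388
9. pay 6575 -> balance=32852
10. pay 6320 -> balance=26564
11. pay 6410 -> balance=20180
12. pay 6606 -> balance=13594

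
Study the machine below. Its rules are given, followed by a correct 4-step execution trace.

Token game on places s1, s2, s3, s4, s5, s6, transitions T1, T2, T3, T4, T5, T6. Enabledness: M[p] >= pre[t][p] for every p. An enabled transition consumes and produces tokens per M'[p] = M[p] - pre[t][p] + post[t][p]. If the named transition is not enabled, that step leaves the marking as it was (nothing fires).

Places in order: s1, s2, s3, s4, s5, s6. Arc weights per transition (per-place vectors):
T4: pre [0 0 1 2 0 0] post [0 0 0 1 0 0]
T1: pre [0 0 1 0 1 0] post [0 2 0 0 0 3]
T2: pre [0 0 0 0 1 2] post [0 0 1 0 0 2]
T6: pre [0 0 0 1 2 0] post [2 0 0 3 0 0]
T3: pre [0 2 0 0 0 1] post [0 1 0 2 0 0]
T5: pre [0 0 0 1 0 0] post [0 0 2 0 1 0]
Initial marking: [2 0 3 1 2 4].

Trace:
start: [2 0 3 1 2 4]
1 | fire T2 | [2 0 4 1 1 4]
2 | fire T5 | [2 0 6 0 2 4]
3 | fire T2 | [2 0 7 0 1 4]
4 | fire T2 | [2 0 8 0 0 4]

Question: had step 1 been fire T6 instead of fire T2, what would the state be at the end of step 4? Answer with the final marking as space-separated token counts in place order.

4 0 6 2 0 4

(re-executing from step 1 with the substitution; state before step 1: [2 0 3 1 2 4])
1 | fire T6 | [4 0 3 3 0 4]
2 | fire T5 | [4 0 5 2 1 4]
3 | fire T2 | [4 0 6 2 0 4]
4 | fire T2 | [4 0 6 2 0 4]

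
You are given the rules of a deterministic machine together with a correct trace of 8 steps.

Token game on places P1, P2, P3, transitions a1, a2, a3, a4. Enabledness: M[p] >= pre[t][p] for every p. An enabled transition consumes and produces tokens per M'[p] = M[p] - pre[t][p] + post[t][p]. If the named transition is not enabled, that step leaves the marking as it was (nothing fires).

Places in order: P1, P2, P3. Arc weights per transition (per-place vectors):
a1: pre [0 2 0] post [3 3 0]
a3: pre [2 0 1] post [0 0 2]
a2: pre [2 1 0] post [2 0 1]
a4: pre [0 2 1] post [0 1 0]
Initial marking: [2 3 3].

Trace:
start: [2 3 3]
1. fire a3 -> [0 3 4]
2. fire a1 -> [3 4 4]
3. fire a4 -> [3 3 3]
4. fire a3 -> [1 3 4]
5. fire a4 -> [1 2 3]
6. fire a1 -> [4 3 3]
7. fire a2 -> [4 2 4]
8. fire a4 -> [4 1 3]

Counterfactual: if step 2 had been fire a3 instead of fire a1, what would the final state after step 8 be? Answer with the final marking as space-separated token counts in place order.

0 1 2

(re-executing from step 2 with the substitution; state before step 2: [0 3 4])
2. fire a3 -> [0 3 4]
3. fire a4 -> [0 2 3]
4. fire a3 -> [0 2 3]
5. fire a4 -> [0 1 2]
6. fire a1 -> [0 1 2]
7. fire a2 -> [0 1 2]
8. fire a4 -> [0 1 2]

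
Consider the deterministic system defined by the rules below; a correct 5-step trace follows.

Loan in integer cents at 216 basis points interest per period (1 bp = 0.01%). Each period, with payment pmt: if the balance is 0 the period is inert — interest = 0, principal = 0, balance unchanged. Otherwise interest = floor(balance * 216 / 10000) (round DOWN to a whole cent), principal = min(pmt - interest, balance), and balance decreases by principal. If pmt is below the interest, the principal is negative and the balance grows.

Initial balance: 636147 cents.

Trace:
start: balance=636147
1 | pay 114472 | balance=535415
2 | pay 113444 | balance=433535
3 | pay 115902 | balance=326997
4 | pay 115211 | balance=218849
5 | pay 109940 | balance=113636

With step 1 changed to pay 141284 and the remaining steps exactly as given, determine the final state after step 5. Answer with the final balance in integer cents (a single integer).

84430

(re-executing from step 1 with the substitution; state before step 1: balance=636147)
1 | pay 141284 | balance=508603
2 | pay 113444 | balance=406144
3 | pay 115902 | balance=299014
4 | pay 115211 | balance=190261
5 | pay 109940 | balance=84430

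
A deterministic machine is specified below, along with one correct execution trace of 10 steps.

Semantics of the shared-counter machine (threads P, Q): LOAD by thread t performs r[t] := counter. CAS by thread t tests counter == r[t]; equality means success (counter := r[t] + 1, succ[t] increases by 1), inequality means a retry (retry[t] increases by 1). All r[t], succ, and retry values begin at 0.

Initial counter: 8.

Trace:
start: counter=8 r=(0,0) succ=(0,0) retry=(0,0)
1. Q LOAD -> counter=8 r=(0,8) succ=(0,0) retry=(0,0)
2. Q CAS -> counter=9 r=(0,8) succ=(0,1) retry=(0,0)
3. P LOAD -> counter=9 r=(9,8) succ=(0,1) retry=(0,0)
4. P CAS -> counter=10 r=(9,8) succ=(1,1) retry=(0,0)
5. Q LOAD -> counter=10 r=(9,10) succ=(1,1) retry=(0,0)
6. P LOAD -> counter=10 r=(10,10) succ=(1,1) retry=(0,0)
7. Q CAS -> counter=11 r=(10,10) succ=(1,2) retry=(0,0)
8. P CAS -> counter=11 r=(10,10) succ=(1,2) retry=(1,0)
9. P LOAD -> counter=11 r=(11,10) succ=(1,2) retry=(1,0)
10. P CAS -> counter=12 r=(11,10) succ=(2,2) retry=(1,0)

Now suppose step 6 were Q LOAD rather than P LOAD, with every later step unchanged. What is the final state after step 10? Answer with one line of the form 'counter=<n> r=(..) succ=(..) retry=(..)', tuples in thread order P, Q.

counter=12 r=(11,10) succ=(2,2) retry=(1,0)

(re-executing from step 6 with the substitution; state before step 6: counter=10 r=(9,10) succ=(1,1) retry=(0,0))
6. Q LOAD -> counter=10 r=(9,10) succ=(1,1) retry=(0,0)
7. Q CAS -> counter=11 r=(9,10) succ=(1,2) retry=(0,0)
8. P CAS -> counter=11 r=(9,10) succ=(1,2) retry=(1,0)
9. P LOAD -> counter=11 r=(11,10) succ=(1,2) retry=(1,0)
10. P CAS -> counter=12 r=(11,10) succ=(2,2) retry=(1,0)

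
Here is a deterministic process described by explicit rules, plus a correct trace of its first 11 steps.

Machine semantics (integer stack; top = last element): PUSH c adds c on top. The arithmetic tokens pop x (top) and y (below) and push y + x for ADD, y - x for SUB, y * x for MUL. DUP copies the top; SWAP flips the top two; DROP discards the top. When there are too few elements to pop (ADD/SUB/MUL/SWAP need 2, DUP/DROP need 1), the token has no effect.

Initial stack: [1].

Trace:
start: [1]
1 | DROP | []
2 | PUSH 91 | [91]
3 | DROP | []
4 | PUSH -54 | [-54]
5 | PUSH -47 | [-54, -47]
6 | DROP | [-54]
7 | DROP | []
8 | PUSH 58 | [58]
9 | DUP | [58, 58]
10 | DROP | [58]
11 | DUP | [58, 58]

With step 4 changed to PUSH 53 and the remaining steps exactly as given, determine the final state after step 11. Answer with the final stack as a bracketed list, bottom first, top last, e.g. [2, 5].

(re-executing from step 4 with the substitution; state before step 4: [])
4 | PUSH 53 | [53]
5 | PUSH -47 | [53, -47]
6 | DROP | [53]
7 | DROP | []
8 | PUSH 58 | [58]
9 | DUP | [58, 58]
10 | DROP | [58]
11 | DUP | [58, 58]

[58, 58]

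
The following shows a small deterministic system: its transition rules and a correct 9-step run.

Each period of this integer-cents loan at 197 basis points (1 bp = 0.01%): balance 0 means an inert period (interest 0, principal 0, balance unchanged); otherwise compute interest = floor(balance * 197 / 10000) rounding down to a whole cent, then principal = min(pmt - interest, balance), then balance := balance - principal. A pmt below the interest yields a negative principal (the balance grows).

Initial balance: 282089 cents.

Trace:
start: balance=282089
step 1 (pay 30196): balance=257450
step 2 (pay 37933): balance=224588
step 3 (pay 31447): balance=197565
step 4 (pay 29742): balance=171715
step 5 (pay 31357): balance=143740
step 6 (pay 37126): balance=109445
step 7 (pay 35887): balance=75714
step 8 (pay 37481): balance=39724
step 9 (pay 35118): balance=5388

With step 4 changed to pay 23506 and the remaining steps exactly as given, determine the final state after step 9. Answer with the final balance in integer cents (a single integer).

12262

(re-executing from step 4 with the substitution; state before step 4: balance=197565)
step 4 (pay 23506): balance=177951
step 5 (pay 31357): balance=150099
step 6 (pay 37126): balance=115929
step 7 (pay 35887): balance=82325
step 8 (pay 37481): balance=46465
step 9 (pay 35118): balance=12262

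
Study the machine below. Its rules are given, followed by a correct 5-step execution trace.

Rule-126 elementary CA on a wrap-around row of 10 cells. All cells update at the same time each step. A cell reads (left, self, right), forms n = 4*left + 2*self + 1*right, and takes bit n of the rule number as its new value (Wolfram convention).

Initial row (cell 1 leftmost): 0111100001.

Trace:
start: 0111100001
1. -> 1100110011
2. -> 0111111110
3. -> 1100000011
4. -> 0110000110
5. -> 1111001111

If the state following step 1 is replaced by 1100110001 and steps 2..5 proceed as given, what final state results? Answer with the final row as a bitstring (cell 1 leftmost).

state after step 1 := 1100110001
2. -> 0111111011
3. -> 1100001111
4. -> 0110011000
5. -> 1111111100

1111111100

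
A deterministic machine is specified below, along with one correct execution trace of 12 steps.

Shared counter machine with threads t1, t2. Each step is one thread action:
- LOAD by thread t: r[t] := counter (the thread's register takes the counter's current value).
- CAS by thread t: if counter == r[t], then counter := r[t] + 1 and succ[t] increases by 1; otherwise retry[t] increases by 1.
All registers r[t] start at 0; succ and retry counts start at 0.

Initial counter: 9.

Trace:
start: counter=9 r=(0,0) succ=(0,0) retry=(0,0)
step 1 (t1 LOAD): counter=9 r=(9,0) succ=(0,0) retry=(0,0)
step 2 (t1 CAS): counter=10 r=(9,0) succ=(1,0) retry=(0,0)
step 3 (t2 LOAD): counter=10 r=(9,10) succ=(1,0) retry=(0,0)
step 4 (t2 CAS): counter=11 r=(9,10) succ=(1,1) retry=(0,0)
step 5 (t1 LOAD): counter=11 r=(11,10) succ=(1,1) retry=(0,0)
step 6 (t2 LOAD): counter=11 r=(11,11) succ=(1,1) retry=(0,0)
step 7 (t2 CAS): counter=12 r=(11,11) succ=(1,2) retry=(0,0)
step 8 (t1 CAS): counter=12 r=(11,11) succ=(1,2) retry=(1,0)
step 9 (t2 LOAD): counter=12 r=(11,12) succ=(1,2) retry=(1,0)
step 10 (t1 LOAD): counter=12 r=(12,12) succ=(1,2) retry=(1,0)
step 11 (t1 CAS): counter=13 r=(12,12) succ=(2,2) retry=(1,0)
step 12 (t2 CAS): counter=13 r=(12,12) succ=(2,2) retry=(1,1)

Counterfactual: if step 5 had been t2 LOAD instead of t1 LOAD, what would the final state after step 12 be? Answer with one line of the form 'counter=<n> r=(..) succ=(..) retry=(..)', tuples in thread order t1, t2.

(re-executing from step 5 with the substitution; state before step 5: counter=11 r=(9,10) succ=(1,1) retry=(0,0))
step 5 (t2 LOAD): counter=11 r=(9,11) succ=(1,1) retry=(0,0)
step 6 (t2 LOAD): counter=11 r=(9,11) succ=(1,1) retry=(0,0)
step 7 (t2 CAS): counter=12 r=(9,11) succ=(1,2) retry=(0,0)
step 8 (t1 CAS): counter=12 r=(9,11) succ=(1,2) retry=(1,0)
step 9 (t2 LOAD): counter=12 r=(9,12) succ=(1,2) retry=(1,0)
step 10 (t1 LOAD): counter=12 r=(12,12) succ=(1,2) retry=(1,0)
step 11 (t1 CAS): counter=13 r=(12,12) succ=(2,2) retry=(1,0)
step 12 (t2 CAS): counter=13 r=(12,12) succ=(2,2) retry=(1,1)

counter=13 r=(12,12) succ=(2,2) retry=(1,1)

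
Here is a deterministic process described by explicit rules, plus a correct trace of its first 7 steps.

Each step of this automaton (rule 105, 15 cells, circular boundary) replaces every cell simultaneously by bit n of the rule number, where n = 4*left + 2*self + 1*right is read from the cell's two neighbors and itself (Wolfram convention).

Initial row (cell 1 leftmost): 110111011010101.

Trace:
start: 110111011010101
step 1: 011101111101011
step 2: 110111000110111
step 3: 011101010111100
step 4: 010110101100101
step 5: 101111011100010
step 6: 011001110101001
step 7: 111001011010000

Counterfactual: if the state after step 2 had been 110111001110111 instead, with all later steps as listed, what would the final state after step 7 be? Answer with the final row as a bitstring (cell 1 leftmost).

state after step 2 := 110111001110111
step 3: 011101001011100
step 4: 010110000110101
step 5: 101110110111010
step 6: 011011111101101
step 7: 111110000111110

111110000111110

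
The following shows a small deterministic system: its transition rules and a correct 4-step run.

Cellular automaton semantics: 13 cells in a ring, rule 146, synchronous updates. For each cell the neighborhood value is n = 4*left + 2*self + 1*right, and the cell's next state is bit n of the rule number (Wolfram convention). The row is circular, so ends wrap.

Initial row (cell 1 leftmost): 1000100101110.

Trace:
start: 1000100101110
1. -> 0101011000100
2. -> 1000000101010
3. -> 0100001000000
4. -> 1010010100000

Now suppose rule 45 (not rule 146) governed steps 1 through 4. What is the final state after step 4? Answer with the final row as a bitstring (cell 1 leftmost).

0001110111011

(re-executing steps 1..4 under rule 45; state before step 1: 1000100101110)
1. -> 1010100111001
2. -> 0111100100001
3. -> 1100000101101
4. -> 0001110111011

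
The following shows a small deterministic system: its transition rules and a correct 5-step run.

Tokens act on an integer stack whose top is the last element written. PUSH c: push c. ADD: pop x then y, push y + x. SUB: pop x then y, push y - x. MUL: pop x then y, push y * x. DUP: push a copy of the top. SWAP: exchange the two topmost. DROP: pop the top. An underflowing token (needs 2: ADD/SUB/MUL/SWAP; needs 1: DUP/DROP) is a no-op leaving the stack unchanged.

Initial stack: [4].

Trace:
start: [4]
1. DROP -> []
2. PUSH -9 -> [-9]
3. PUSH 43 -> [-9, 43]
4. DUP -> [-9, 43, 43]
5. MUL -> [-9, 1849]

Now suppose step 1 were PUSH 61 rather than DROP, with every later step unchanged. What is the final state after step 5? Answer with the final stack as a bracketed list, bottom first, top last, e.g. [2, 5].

(re-executing from step 1 with the substitution; state before step 1: [4])
1. PUSH 61 -> [4, 61]
2. PUSH -9 -> [4, 61, -9]
3. PUSH 43 -> [4, 61, -9, 43]
4. DUP -> [4, 61, -9, 43, 43]
5. MUL -> [4, 61, -9, 1849]

[4, 61, -9, 1849]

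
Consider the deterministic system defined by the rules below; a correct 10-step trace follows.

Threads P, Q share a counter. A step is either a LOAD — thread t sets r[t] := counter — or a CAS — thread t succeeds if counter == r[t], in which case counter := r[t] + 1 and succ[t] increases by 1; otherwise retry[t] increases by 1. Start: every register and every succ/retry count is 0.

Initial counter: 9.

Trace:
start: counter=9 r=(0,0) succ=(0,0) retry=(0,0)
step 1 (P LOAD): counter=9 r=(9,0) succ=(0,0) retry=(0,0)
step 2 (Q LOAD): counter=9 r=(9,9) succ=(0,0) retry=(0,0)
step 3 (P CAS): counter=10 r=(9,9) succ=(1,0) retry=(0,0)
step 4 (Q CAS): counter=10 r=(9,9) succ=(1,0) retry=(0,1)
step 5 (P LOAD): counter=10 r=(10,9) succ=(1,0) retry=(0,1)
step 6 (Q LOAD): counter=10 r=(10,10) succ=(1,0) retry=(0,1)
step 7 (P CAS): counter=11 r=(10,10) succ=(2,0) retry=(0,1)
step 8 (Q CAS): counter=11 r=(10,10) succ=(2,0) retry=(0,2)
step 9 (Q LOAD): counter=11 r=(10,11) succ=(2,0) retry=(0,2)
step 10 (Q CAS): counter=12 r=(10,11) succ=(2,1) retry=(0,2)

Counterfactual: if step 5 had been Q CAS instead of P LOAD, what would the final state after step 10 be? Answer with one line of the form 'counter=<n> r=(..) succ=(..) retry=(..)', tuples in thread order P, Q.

counter=12 r=(9,11) succ=(1,2) retry=(1,2)

(re-executing from step 5 with the substitution; state before step 5: counter=10 r=(9,9) succ=(1,0) retry=(0,1))
step 5 (Q CAS): counter=10 r=(9,9) succ=(1,0) retry=(0,2)
step 6 (Q LOAD): counter=10 r=(9,10) succ=(1,0) retry=(0,2)
step 7 (P CAS): counter=10 r=(9,10) succ=(1,0) retry=(1,2)
step 8 (Q CAS): counter=11 r=(9,10) succ=(1,1) retry=(1,2)
step 9 (Q LOAD): counter=11 r=(9,11) succ=(1,1) retry=(1,2)
step 10 (Q CAS): counter=12 r=(9,11) succ=(1,2) retry=(1,2)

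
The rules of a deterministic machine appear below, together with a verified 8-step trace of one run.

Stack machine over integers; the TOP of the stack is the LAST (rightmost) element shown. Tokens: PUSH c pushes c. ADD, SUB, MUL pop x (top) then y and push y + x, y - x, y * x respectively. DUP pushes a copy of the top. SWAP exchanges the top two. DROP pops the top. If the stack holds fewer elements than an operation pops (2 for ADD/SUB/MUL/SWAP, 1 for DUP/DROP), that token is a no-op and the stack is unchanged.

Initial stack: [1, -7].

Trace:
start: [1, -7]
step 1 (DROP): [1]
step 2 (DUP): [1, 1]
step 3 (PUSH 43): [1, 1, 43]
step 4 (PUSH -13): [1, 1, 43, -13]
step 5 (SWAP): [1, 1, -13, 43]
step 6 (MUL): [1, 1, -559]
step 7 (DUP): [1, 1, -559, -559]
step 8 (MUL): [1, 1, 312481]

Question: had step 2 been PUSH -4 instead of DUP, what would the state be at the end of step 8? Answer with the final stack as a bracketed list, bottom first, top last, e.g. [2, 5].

(re-executing from step 2 with the substitution; state before step 2: [1])
step 2 (PUSH -4): [1, -4]
step 3 (PUSH 43): [1, -4, 43]
step 4 (PUSH -13): [1, -4, 43, -13]
step 5 (SWAP): [1, -4, -13, 43]
step 6 (MUL): [1, -4, -559]
step 7 (DUP): [1, -4, -559, -559]
step 8 (MUL): [1, -4, 312481]

[1, -4, 312481]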